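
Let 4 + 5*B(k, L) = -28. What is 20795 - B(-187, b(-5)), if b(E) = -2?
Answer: 104007/5 ≈ 20801.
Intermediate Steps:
B(k, L) = -32/5 (B(k, L) = -4/5 + (1/5)*(-28) = -4/5 - 28/5 = -32/5)
20795 - B(-187, b(-5)) = 20795 - 1*(-32/5) = 20795 + 32/5 = 104007/5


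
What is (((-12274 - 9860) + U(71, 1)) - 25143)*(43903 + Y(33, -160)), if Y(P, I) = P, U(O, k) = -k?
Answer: -2077206208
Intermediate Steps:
(((-12274 - 9860) + U(71, 1)) - 25143)*(43903 + Y(33, -160)) = (((-12274 - 9860) - 1*1) - 25143)*(43903 + 33) = ((-22134 - 1) - 25143)*43936 = (-22135 - 25143)*43936 = -47278*43936 = -2077206208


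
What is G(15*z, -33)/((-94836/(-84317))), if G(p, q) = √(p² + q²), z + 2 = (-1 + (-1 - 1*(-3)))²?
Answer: 84317*√146/31612 ≈ 32.228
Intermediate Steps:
z = -1 (z = -2 + (-1 + (-1 - 1*(-3)))² = -2 + (-1 + (-1 + 3))² = -2 + (-1 + 2)² = -2 + 1² = -2 + 1 = -1)
G(15*z, -33)/((-94836/(-84317))) = √((15*(-1))² + (-33)²)/((-94836/(-84317))) = √((-15)² + 1089)/((-94836*(-1/84317))) = √(225 + 1089)/(94836/84317) = √1314*(84317/94836) = (3*√146)*(84317/94836) = 84317*√146/31612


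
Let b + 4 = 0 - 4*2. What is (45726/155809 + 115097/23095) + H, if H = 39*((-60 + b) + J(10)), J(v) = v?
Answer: -8681963420947/3598408855 ≈ -2412.7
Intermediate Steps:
b = -12 (b = -4 + (0 - 4*2) = -4 + (0 - 8) = -4 - 8 = -12)
H = -2418 (H = 39*((-60 - 12) + 10) = 39*(-72 + 10) = 39*(-62) = -2418)
(45726/155809 + 115097/23095) + H = (45726/155809 + 115097/23095) - 2418 = 18989190443/3598408855 - 2418 = -8681963420947/3598408855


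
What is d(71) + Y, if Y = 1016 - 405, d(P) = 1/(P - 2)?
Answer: 42160/69 ≈ 611.01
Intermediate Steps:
d(P) = 1/(-2 + P)
Y = 611
d(71) + Y = 1/(-2 + 71) + 611 = 1/69 + 611 = 42160/69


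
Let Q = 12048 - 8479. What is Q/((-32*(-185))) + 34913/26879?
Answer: 302616111/159123680 ≈ 1.9018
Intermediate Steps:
Q = 3569
Q/((-32*(-185))) + 34913/26879 = 3569/((-32*(-185))) + 34913/26879 = 3569/5920 + 34913*(1/26879) = 3569*(1/5920) + 34913/26879 = 3569/5920 + 34913/26879 = 302616111/159123680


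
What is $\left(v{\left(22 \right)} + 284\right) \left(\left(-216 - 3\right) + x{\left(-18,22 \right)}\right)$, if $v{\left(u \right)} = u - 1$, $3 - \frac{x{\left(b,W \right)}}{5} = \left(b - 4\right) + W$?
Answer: $-62220$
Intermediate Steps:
$x{\left(b,W \right)} = 35 - 5 W - 5 b$ ($x{\left(b,W \right)} = 15 - 5 \left(\left(b - 4\right) + W\right) = 15 - 5 \left(\left(-4 + b\right) + W\right) = 15 - 5 \left(-4 + W + b\right) = 15 - \left(-20 + 5 W + 5 b\right) = 35 - 5 W - 5 b$)
$v{\left(u \right)} = -1 + u$
$\left(v{\left(22 \right)} + 284\right) \left(\left(-216 - 3\right) + x{\left(-18,22 \right)}\right) = \left(\left(-1 + 22\right) + 284\right) \left(\left(-216 - 3\right) - -15\right) = \left(21 + 284\right) \left(\left(-216 - 3\right) + \left(35 - 110 + 90\right)\right) = 305 \left(-219 + 15\right) = 305 \left(-204\right) = -62220$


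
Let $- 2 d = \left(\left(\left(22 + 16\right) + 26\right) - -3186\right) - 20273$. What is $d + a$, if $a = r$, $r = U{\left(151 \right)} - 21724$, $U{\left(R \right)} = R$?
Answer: $- \frac{26123}{2} \approx -13062.0$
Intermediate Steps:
$r = -21573$ ($r = 151 - 21724 = -21573$)
$a = -21573$
$d = \frac{17023}{2}$ ($d = - \frac{\left(\left(\left(22 + 16\right) + 26\right) - -3186\right) - 20273}{2} = - \frac{\left(\left(38 + 26\right) + 3186\right) - 20273}{2} = - \frac{\left(64 + 3186\right) - 20273}{2} = - \frac{3250 - 20273}{2} = \left(- \frac{1}{2}\right) \left(-17023\right) = \frac{17023}{2} \approx 8511.5$)
$d + a = \frac{17023}{2} - 21573 = - \frac{26123}{2}$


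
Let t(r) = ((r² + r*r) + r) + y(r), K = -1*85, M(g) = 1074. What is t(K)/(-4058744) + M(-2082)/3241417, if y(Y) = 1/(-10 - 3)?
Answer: -68580874065/21378632925403 ≈ -0.0032079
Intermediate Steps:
y(Y) = -1/13 (y(Y) = 1/(-13) = -1/13)
K = -85
t(r) = -1/13 + r + 2*r² (t(r) = ((r² + r*r) + r) - 1/13 = ((r² + r²) + r) - 1/13 = (2*r² + r) - 1/13 = (r + 2*r²) - 1/13 = -1/13 + r + 2*r²)
t(K)/(-4058744) + M(-2082)/3241417 = (-1/13 - 85 + 2*(-85)²)/(-4058744) + 1074/3241417 = (-1/13 - 85 + 2*7225)*(-1/4058744) + 1074*(1/3241417) = (-1/13 - 85 + 14450)*(-1/4058744) + 1074/3241417 = (186744/13)*(-1/4058744) + 1074/3241417 = -23343/6595459 + 1074/3241417 = -68580874065/21378632925403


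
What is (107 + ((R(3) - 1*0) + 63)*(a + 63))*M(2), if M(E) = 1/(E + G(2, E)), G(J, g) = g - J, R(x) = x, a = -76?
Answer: -751/2 ≈ -375.50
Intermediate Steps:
M(E) = 1/(-2 + 2*E) (M(E) = 1/(E + (E - 1*2)) = 1/(E + (E - 2)) = 1/(E + (-2 + E)) = 1/(-2 + 2*E))
(107 + ((R(3) - 1*0) + 63)*(a + 63))*M(2) = (107 + ((3 - 1*0) + 63)*(-76 + 63))*(1/(2*(-1 + 2))) = (107 + ((3 + 0) + 63)*(-13))*((½)/1) = (107 + (3 + 63)*(-13))*((½)*1) = (107 + 66*(-13))*(½) = (107 - 858)*(½) = -751*½ = -751/2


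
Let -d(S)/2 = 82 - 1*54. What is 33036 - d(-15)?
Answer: 33092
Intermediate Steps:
d(S) = -56 (d(S) = -2*(82 - 1*54) = -2*(82 - 54) = -2*28 = -56)
33036 - d(-15) = 33036 - 1*(-56) = 33036 + 56 = 33092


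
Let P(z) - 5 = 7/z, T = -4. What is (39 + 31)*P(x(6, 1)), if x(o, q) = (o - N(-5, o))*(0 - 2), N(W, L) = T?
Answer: 651/2 ≈ 325.50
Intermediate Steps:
N(W, L) = -4
x(o, q) = -8 - 2*o (x(o, q) = (o - 1*(-4))*(0 - 2) = (o + 4)*(-2) = (4 + o)*(-2) = -8 - 2*o)
P(z) = 5 + 7/z
(39 + 31)*P(x(6, 1)) = (39 + 31)*(5 + 7/(-8 - 2*6)) = 70*(5 + 7/(-8 - 12)) = 70*(5 + 7/(-20)) = 70*(5 + 7*(-1/20)) = 70*(5 - 7/20) = 70*(93/20) = 651/2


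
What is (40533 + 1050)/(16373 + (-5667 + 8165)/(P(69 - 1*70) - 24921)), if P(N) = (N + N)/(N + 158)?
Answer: 162697604217/64060591241 ≈ 2.5397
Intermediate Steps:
P(N) = 2*N/(158 + N) (P(N) = (2*N)/(158 + N) = 2*N/(158 + N))
(40533 + 1050)/(16373 + (-5667 + 8165)/(P(69 - 1*70) - 24921)) = (40533 + 1050)/(16373 + (-5667 + 8165)/(2*(69 - 1*70)/(158 + (69 - 1*70)) - 24921)) = 41583/(16373 + 2498/(2*(69 - 70)/(158 + (69 - 70)) - 24921)) = 41583/(16373 + 2498/(2*(-1)/(158 - 1) - 24921)) = 41583/(16373 + 2498/(2*(-1)/157 - 24921)) = 41583/(16373 + 2498/(2*(-1)*(1/157) - 24921)) = 41583/(16373 + 2498/(-2/157 - 24921)) = 41583/(16373 + 2498/(-3912599/157)) = 41583/(16373 + 2498*(-157/3912599)) = 41583/(16373 - 392186/3912599) = 41583/(64060591241/3912599) = 41583*(3912599/64060591241) = 162697604217/64060591241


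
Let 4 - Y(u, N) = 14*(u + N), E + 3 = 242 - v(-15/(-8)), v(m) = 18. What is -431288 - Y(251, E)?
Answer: -424684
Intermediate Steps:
E = 221 (E = -3 + (242 - 1*18) = -3 + (242 - 18) = -3 + 224 = 221)
Y(u, N) = 4 - 14*N - 14*u (Y(u, N) = 4 - 14*(u + N) = 4 - 14*(N + u) = 4 - (14*N + 14*u) = 4 + (-14*N - 14*u) = 4 - 14*N - 14*u)
-431288 - Y(251, E) = -431288 - (4 - 14*221 - 14*251) = -431288 - (4 - 3094 - 3514) = -431288 - 1*(-6604) = -431288 + 6604 = -424684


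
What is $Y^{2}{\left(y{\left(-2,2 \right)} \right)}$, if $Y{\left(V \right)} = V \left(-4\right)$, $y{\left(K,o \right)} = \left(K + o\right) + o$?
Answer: $64$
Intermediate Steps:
$y{\left(K,o \right)} = K + 2 o$
$Y{\left(V \right)} = - 4 V$
$Y^{2}{\left(y{\left(-2,2 \right)} \right)} = \left(- 4 \left(-2 + 2 \cdot 2\right)\right)^{2} = \left(- 4 \left(-2 + 4\right)\right)^{2} = \left(\left(-4\right) 2\right)^{2} = \left(-8\right)^{2} = 64$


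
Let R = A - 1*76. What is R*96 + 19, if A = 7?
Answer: -6605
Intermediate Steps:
R = -69 (R = 7 - 1*76 = 7 - 76 = -69)
R*96 + 19 = -69*96 + 19 = -6624 + 19 = -6605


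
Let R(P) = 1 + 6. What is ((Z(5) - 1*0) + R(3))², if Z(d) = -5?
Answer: 4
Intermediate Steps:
R(P) = 7
((Z(5) - 1*0) + R(3))² = ((-5 - 1*0) + 7)² = ((-5 + 0) + 7)² = (-5 + 7)² = 2² = 4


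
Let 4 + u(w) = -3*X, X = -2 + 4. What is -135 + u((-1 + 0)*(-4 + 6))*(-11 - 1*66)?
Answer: 635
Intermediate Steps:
X = 2
u(w) = -10 (u(w) = -4 - 3*2 = -4 - 6 = -10)
-135 + u((-1 + 0)*(-4 + 6))*(-11 - 1*66) = -135 - 10*(-11 - 1*66) = -135 - 10*(-11 - 66) = -135 - 10*(-77) = -135 + 770 = 635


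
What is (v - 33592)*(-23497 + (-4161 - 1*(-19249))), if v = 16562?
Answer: 143205270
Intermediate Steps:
(v - 33592)*(-23497 + (-4161 - 1*(-19249))) = (16562 - 33592)*(-23497 + (-4161 - 1*(-19249))) = -17030*(-23497 + (-4161 + 19249)) = -17030*(-23497 + 15088) = -17030*(-8409) = 143205270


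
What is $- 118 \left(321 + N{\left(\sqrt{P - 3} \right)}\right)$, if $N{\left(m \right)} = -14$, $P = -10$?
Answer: $-36226$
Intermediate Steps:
$- 118 \left(321 + N{\left(\sqrt{P - 3} \right)}\right) = - 118 \left(321 - 14\right) = \left(-118\right) 307 = -36226$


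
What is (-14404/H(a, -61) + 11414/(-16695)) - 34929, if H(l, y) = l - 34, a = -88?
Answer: -35451977819/1018395 ≈ -34812.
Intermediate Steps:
H(l, y) = -34 + l
(-14404/H(a, -61) + 11414/(-16695)) - 34929 = (-14404/(-34 - 88) + 11414/(-16695)) - 34929 = (-14404/(-122) + 11414*(-1/16695)) - 34929 = (-14404*(-1/122) - 11414/16695) - 34929 = (7202/61 - 11414/16695) - 34929 = 119541136/1018395 - 34929 = -35451977819/1018395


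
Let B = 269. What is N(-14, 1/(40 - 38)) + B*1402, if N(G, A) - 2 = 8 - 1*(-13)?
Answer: 377161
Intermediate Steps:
N(G, A) = 23 (N(G, A) = 2 + (8 - 1*(-13)) = 2 + (8 + 13) = 2 + 21 = 23)
N(-14, 1/(40 - 38)) + B*1402 = 23 + 269*1402 = 23 + 377138 = 377161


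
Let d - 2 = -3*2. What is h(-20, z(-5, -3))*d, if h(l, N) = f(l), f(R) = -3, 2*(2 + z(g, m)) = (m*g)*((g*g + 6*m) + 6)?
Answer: 12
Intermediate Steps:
z(g, m) = -2 + g*m*(6 + g² + 6*m)/2 (z(g, m) = -2 + ((m*g)*((g*g + 6*m) + 6))/2 = -2 + ((g*m)*((g² + 6*m) + 6))/2 = -2 + ((g*m)*(6 + g² + 6*m))/2 = -2 + (g*m*(6 + g² + 6*m))/2 = -2 + g*m*(6 + g² + 6*m)/2)
h(l, N) = -3
d = -4 (d = 2 - 3*2 = 2 - 6 = -4)
h(-20, z(-5, -3))*d = -3*(-4) = 12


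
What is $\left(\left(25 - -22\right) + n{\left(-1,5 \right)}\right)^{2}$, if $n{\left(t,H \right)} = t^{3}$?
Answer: $2116$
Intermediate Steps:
$\left(\left(25 - -22\right) + n{\left(-1,5 \right)}\right)^{2} = \left(\left(25 - -22\right) + \left(-1\right)^{3}\right)^{2} = \left(\left(25 + 22\right) - 1\right)^{2} = \left(47 - 1\right)^{2} = 46^{2} = 2116$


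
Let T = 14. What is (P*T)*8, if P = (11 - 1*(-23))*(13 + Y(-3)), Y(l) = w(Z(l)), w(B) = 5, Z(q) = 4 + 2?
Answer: 68544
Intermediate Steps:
Z(q) = 6
Y(l) = 5
P = 612 (P = (11 - 1*(-23))*(13 + 5) = (11 + 23)*18 = 34*18 = 612)
(P*T)*8 = (612*14)*8 = 8568*8 = 68544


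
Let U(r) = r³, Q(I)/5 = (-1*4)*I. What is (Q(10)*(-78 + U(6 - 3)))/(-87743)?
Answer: -10200/87743 ≈ -0.11625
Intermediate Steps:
Q(I) = -20*I (Q(I) = 5*((-1*4)*I) = 5*(-4*I) = -20*I)
(Q(10)*(-78 + U(6 - 3)))/(-87743) = ((-20*10)*(-78 + (6 - 3)³))/(-87743) = -200*(-78 + 3³)*(-1/87743) = -200*(-78 + 27)*(-1/87743) = -200*(-51)*(-1/87743) = 10200*(-1/87743) = -10200/87743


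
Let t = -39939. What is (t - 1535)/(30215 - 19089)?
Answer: -20737/5563 ≈ -3.7277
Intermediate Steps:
(t - 1535)/(30215 - 19089) = (-39939 - 1535)/(30215 - 19089) = -41474/11126 = -41474*1/11126 = -20737/5563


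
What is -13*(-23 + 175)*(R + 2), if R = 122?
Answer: -245024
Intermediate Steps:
-13*(-23 + 175)*(R + 2) = -13*(-23 + 175)*(122 + 2) = -1976*124 = -13*18848 = -245024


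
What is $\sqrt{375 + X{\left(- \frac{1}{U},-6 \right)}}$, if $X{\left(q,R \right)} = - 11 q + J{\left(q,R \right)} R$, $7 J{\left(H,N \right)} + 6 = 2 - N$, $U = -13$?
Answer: $\frac{2 \sqrt{771043}}{91} \approx 19.299$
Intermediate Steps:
$J{\left(H,N \right)} = - \frac{4}{7} - \frac{N}{7}$ ($J{\left(H,N \right)} = - \frac{6}{7} + \frac{2 - N}{7} = - \frac{6}{7} - \left(- \frac{2}{7} + \frac{N}{7}\right) = - \frac{4}{7} - \frac{N}{7}$)
$X{\left(q,R \right)} = - 11 q + R \left(- \frac{4}{7} - \frac{R}{7}\right)$ ($X{\left(q,R \right)} = - 11 q + \left(- \frac{4}{7} - \frac{R}{7}\right) R = - 11 q + R \left(- \frac{4}{7} - \frac{R}{7}\right)$)
$\sqrt{375 + X{\left(- \frac{1}{U},-6 \right)}} = \sqrt{375 - \left(- \frac{6 \left(4 - 6\right)}{7} + 11 \left(-1\right) \frac{1}{-13}\right)} = \sqrt{375 - \left(\frac{12}{7} + 11 \left(-1\right) \left(- \frac{1}{13}\right)\right)} = \sqrt{375 - \frac{233}{91}} = \sqrt{\frac{33892}{91}} = \frac{2 \sqrt{771043}}{91}$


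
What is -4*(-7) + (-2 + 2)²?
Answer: 28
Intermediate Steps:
-4*(-7) + (-2 + 2)² = 28 + 0² = 28 + 0 = 28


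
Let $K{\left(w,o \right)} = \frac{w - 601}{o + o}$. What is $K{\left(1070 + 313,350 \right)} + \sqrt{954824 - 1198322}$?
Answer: $\frac{391}{350} + i \sqrt{243498} \approx 1.1171 + 493.46 i$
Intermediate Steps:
$K{\left(w,o \right)} = \frac{-601 + w}{2 o}$
$K{\left(1070 + 313,350 \right)} + \sqrt{954824 - 1198322} = \frac{-601 + \left(1070 + 313\right)}{2 \cdot 350} + \sqrt{954824 - 1198322} = \frac{1}{2} \cdot \frac{1}{350} \left(-601 + 1383\right) + \sqrt{-243498} = \frac{1}{2} \cdot \frac{1}{350} \cdot 782 + i \sqrt{243498} = \frac{391}{350} + i \sqrt{243498}$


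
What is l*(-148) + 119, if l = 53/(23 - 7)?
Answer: -1485/4 ≈ -371.25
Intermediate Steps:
l = 53/16 ≈ 3.3125
l*(-148) + 119 = (53/16)*(-148) + 119 = -1961/4 + 119 = -1485/4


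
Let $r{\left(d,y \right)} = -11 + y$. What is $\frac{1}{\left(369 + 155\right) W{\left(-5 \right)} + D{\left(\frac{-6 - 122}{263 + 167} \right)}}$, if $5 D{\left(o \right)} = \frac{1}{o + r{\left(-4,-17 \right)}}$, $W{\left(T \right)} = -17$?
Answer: $- \frac{6084}{54196315} \approx -0.00011226$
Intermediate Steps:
$D{\left(o \right)} = \frac{1}{5 \left(-28 + o\right)}$ ($D{\left(o \right)} = \frac{1}{5 \left(o - 28\right)} = \frac{1}{5 \left(-28 + o\right)}$)
$\frac{1}{\left(369 + 155\right) W{\left(-5 \right)} + D{\left(\frac{-6 - 122}{263 + 167} \right)}} = \frac{1}{\left(369 + 155\right) \left(-17\right) + \frac{1}{5 \left(-28 + \frac{-6 - 122}{263 + 167}\right)}} = \frac{1}{524 \left(-17\right) + \frac{1}{5 \left(-28 - \frac{128}{430}\right)}} = \frac{1}{-8908 + \frac{1}{5 \left(-28 - \frac{64}{215}\right)}} = \frac{1}{-8908 + \frac{1}{5 \left(- \frac{6084}{215}\right)}} = \frac{1}{-8908 + \frac{1}{5} \left(- \frac{215}{6084}\right)} = \frac{1}{-8908 - \frac{43}{6084}} = \frac{1}{- \frac{54196315}{6084}} = - \frac{6084}{54196315}$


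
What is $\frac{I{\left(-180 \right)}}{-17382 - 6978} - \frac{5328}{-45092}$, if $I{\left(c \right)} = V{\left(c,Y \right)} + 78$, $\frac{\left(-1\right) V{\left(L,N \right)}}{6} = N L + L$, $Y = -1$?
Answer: $\frac{5261371}{45768380} \approx 0.11496$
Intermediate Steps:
$V{\left(L,N \right)} = - 6 L - 6 L N$ ($V{\left(L,N \right)} = - 6 \left(N L + L\right) = - 6 \left(L N + L\right) = - 6 \left(L + L N\right) = - 6 L - 6 L N$)
$I{\left(c \right)} = 78$ ($I{\left(c \right)} = - 6 c \left(1 - 1\right) + 78 = \left(-6\right) c 0 + 78 = 0 + 78 = 78$)
$\frac{I{\left(-180 \right)}}{-17382 - 6978} - \frac{5328}{-45092} = \frac{78}{-17382 - 6978} - \frac{5328}{-45092} = \frac{78}{-17382 - 6978} - - \frac{1332}{11273} = \frac{78}{-24360} + \frac{1332}{11273} = 78 \left(- \frac{1}{24360}\right) + \frac{1332}{11273} = - \frac{13}{4060} + \frac{1332}{11273} = \frac{5261371}{45768380}$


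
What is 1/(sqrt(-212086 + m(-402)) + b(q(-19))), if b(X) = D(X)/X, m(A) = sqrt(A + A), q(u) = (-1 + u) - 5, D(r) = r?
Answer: 1/(1 + sqrt(2)*sqrt(-106043 + I*sqrt(201))) ≈ 4.86e-6 - 0.0021714*I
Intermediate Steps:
q(u) = -6 + u
m(A) = sqrt(2)*sqrt(A) (m(A) = sqrt(2*A) = sqrt(2)*sqrt(A))
b(X) = 1 (b(X) = X/X = 1)
1/(sqrt(-212086 + m(-402)) + b(q(-19))) = 1/(sqrt(-212086 + sqrt(2)*sqrt(-402)) + 1) = 1/(sqrt(-212086 + sqrt(2)*(I*sqrt(402))) + 1) = 1/(sqrt(-212086 + 2*I*sqrt(201)) + 1) = 1/(1 + sqrt(-212086 + 2*I*sqrt(201)))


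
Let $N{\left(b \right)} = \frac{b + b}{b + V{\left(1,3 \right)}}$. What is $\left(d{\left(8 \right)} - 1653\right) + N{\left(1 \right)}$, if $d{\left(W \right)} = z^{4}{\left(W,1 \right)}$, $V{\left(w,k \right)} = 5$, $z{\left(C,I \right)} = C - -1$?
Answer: $\frac{14725}{3} \approx 4908.3$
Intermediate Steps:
$z{\left(C,I \right)} = 1 + C$ ($z{\left(C,I \right)} = C + 1 = 1 + C$)
$d{\left(W \right)} = \left(1 + W\right)^{4}$
$N{\left(b \right)} = \frac{2 b}{5 + b}$ ($N{\left(b \right)} = \frac{b + b}{b + 5} = \frac{2 b}{5 + b}$)
$\left(d{\left(8 \right)} - 1653\right) + N{\left(1 \right)} = \left(\left(1 + 8\right)^{4} - 1653\right) + 2 \cdot 1 \frac{1}{5 + 1} = \left(9^{4} - 1653\right) + 2 \cdot 1 \cdot \frac{1}{6} = \left(6561 - 1653\right) + 2 \cdot 1 \cdot \frac{1}{6} = 4908 + \frac{1}{3} = \frac{14725}{3}$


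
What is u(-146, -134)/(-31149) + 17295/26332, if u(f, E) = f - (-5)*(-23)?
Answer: 60621623/91135052 ≈ 0.66518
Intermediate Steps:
u(f, E) = -115 + f (u(f, E) = f - 1*115 = f - 115 = -115 + f)
u(-146, -134)/(-31149) + 17295/26332 = (-115 - 146)/(-31149) + 17295/26332 = -261*(-1/31149) + 17295*(1/26332) = 29/3461 + 17295/26332 = 60621623/91135052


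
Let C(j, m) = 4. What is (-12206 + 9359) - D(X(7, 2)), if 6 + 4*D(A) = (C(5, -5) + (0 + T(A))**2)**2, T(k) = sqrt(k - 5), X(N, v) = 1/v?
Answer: -45529/16 ≈ -2845.6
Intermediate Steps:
X(N, v) = 1/v
T(k) = sqrt(-5 + k)
D(A) = -3/2 + (-1 + A)**2/4 (D(A) = -3/2 + (4 + (0 + sqrt(-5 + A))**2)**2/4 = -3/2 + (4 + (sqrt(-5 + A))**2)**2/4 = -3/2 + (4 + (-5 + A))**2/4 = -3/2 + (-1 + A)**2/4)
(-12206 + 9359) - D(X(7, 2)) = (-12206 + 9359) - (-3/2 + (-1 + 1/2)**2/4) = -2847 - (-3/2 + (-1 + 1/2)**2/4) = -2847 - (-3/2 + (-1/2)**2/4) = -2847 - (-3/2 + (1/4)*(1/4)) = -2847 - (-3/2 + 1/16) = -2847 - 1*(-23/16) = -2847 + 23/16 = -45529/16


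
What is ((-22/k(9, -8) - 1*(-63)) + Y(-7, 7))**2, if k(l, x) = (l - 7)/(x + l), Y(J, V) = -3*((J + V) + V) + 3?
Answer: 1156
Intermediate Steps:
Y(J, V) = 3 - 6*V - 3*J (Y(J, V) = -3*(J + 2*V) + 3 = (-6*V - 3*J) + 3 = 3 - 6*V - 3*J)
k(l, x) = (-7 + l)/(l + x)
((-22/k(9, -8) - 1*(-63)) + Y(-7, 7))**2 = ((-22*(9 - 8)/(-7 + 9) - 1*(-63)) + (3 - 6*7 - 3*(-7)))**2 = ((-22/(2/1) + 63) + (3 - 42 + 21))**2 = ((-22/(1*2) + 63) - 18)**2 = ((-22/2 + 63) - 18)**2 = ((-22*1/2 + 63) - 18)**2 = ((-11 + 63) - 18)**2 = (52 - 18)**2 = 34**2 = 1156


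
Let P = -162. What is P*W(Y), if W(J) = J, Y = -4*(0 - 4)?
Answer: -2592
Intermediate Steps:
Y = 16 (Y = -4*(-4) = 16)
P*W(Y) = -162*16 = -2592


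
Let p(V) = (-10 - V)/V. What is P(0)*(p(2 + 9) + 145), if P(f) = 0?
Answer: 0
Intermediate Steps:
p(V) = (-10 - V)/V
P(0)*(p(2 + 9) + 145) = 0*((-10 - (2 + 9))/(2 + 9) + 145) = 0*((-10 - 1*11)/11 + 145) = 0*((-10 - 11)/11 + 145) = 0*((1/11)*(-21) + 145) = 0*(-21/11 + 145) = 0*(1574/11) = 0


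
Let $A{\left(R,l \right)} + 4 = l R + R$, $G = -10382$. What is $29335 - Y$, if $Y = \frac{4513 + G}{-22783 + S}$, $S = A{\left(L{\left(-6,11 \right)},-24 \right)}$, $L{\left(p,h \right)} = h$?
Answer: $\frac{675872531}{23040} \approx 29335.0$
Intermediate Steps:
$A{\left(R,l \right)} = -4 + R + R l$ ($A{\left(R,l \right)} = -4 + \left(l R + R\right) = -4 + \left(R l + R\right) = -4 + \left(R + R l\right) = -4 + R + R l$)
$S = -257$ ($S = -4 + 11 + 11 \left(-24\right) = -4 + 11 - 264 = -257$)
$Y = \frac{5869}{23040}$ ($Y = \frac{4513 - 10382}{-22783 - 257} = - \frac{5869}{-23040} = \left(-5869\right) \left(- \frac{1}{23040}\right) = \frac{5869}{23040} \approx 0.25473$)
$29335 - Y = 29335 - \frac{5869}{23040} = \frac{675872531}{23040}$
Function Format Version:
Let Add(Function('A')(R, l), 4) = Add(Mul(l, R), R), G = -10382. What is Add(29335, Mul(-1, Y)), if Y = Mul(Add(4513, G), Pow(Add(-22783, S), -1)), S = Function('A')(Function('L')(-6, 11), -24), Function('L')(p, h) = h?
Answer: Rational(675872531, 23040) ≈ 29335.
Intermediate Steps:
Function('A')(R, l) = Add(-4, R, Mul(R, l)) (Function('A')(R, l) = Add(-4, Add(Mul(l, R), R)) = Add(-4, Add(Mul(R, l), R)) = Add(-4, Add(R, Mul(R, l))) = Add(-4, R, Mul(R, l)))
S = -257 (S = Add(-4, 11, Mul(11, -24)) = Add(-4, 11, -264) = -257)
Y = Rational(5869, 23040) (Y = Mul(Add(4513, -10382), Pow(Add(-22783, -257), -1)) = Mul(-5869, Pow(-23040, -1)) = Mul(-5869, Rational(-1, 23040)) = Rational(5869, 23040) ≈ 0.25473)
Add(29335, Mul(-1, Y)) = Add(29335, Mul(-1, Rational(5869, 23040))) = Add(29335, Rational(-5869, 23040)) = Rational(675872531, 23040)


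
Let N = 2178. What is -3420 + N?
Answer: -1242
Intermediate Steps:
-3420 + N = -3420 + 2178 = -1242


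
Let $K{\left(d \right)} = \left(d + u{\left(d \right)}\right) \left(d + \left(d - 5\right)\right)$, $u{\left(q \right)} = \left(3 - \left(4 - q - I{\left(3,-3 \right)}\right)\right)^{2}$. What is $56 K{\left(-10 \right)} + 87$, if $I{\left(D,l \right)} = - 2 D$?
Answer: $-390513$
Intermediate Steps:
$u{\left(q \right)} = \left(-7 + q\right)^{2}$ ($u{\left(q \right)} = \left(3 + \left(\left(\left(-2\right) 3 + q\right) - 4\right)\right)^{2} = \left(3 + \left(\left(-6 + q\right) - 4\right)\right)^{2} = \left(3 + \left(-10 + q\right)\right)^{2} = \left(-7 + q\right)^{2}$)
$K{\left(d \right)} = \left(-5 + 2 d\right) \left(d + \left(-7 + d\right)^{2}\right)$ ($K{\left(d \right)} = \left(d + \left(-7 + d\right)^{2}\right) \left(d + \left(d - 5\right)\right) = \left(d + \left(-7 + d\right)^{2}\right) \left(d + \left(-5 + d\right)\right) = \left(d + \left(-7 + d\right)^{2}\right) \left(-5 + 2 d\right) = \left(-5 + 2 d\right) \left(d + \left(-7 + d\right)^{2}\right)$)
$56 K{\left(-10 \right)} + 87 = 56 \left(-245 - 31 \left(-10\right)^{2} + 2 \left(-10\right)^{3} + 163 \left(-10\right)\right) + 87 = 56 \left(-245 - 3100 + 2 \left(-1000\right) - 1630\right) + 87 = 56 \left(-245 - 3100 - 2000 - 1630\right) + 87 = 56 \left(-6975\right) + 87 = -390600 + 87 = -390513$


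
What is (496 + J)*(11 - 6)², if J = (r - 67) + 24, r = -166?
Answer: 7175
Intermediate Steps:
J = -209 (J = (-166 - 67) + 24 = -233 + 24 = -209)
(496 + J)*(11 - 6)² = (496 - 209)*(11 - 6)² = 287*5² = 287*25 = 7175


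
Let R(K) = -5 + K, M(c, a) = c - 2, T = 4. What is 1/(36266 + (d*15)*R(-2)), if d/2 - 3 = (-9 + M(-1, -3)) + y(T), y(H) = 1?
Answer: 1/37946 ≈ 2.6353e-5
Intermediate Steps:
M(c, a) = -2 + c
d = -16 (d = 6 + 2*((-9 + (-2 - 1)) + 1) = 6 + 2*((-9 - 3) + 1) = 6 + 2*(-12 + 1) = 6 + 2*(-11) = 6 - 22 = -16)
1/(36266 + (d*15)*R(-2)) = 1/(36266 + (-16*15)*(-5 - 2)) = 1/(36266 - 240*(-7)) = 1/(36266 + 1680) = 1/37946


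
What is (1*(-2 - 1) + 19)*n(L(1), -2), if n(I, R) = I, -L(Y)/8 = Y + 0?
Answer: -128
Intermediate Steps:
L(Y) = -8*Y (L(Y) = -8*(Y + 0) = -8*Y)
(1*(-2 - 1) + 19)*n(L(1), -2) = (1*(-2 - 1) + 19)*(-8*1) = (1*(-3) + 19)*(-8) = (-3 + 19)*(-8) = 16*(-8) = -128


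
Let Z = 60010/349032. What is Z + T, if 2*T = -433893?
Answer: -37860605389/174516 ≈ -2.1695e+5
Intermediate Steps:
Z = 30005/174516 (Z = 60010*(1/349032) = 30005/174516 ≈ 0.17193)
T = -433893/2 (T = (½)*(-433893) = -433893/2 ≈ -2.1695e+5)
Z + T = 30005/174516 - 433893/2 = -37860605389/174516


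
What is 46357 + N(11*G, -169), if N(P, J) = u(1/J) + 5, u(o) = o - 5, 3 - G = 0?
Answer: 7834332/169 ≈ 46357.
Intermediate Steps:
G = 3 (G = 3 - 1*0 = 3 + 0 = 3)
u(o) = -5 + o
N(P, J) = 1/J (N(P, J) = (-5 + 1/J) + 5 = 1/J)
46357 + N(11*G, -169) = 46357 + 1/(-169) = 46357 - 1/169 = 7834332/169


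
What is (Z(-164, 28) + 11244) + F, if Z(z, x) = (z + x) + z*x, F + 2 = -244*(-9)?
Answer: 8710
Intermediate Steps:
F = 2194 (F = -2 - 244*(-9) = -2 - 4*(-549) = -2 + 2196 = 2194)
Z(z, x) = x + z + x*z (Z(z, x) = (x + z) + x*z = x + z + x*z)
(Z(-164, 28) + 11244) + F = ((28 - 164 + 28*(-164)) + 11244) + 2194 = ((28 - 164 - 4592) + 11244) + 2194 = (-4728 + 11244) + 2194 = 6516 + 2194 = 8710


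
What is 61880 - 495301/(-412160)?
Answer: 25504956101/412160 ≈ 61881.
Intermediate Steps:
61880 - 495301/(-412160) = 61880 - 495301*(-1)/412160 = 61880 - 1*(-495301/412160) = 61880 + 495301/412160 = 25504956101/412160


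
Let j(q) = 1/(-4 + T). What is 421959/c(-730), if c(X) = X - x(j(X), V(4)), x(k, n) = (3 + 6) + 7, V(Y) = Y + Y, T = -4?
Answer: -421959/746 ≈ -565.63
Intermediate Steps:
V(Y) = 2*Y
j(q) = -⅛ (j(q) = 1/(-4 - 4) = 1/(-8) = -⅛)
x(k, n) = 16 (x(k, n) = 9 + 7 = 16)
c(X) = -16 + X (c(X) = X - 1*16 = X - 16 = -16 + X)
421959/c(-730) = 421959/(-16 - 730) = 421959/(-746) = 421959*(-1/746) = -421959/746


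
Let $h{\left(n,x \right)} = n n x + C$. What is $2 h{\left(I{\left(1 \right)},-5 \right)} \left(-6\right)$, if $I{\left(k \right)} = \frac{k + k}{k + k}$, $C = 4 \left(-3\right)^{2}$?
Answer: $-372$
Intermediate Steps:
$C = 36$ ($C = 4 \cdot 9 = 36$)
$I{\left(k \right)} = 1$ ($I{\left(k \right)} = \frac{2 k}{2 k} = 2 k \frac{1}{2 k} = 1$)
$h{\left(n,x \right)} = 36 + x n^{2}$ ($h{\left(n,x \right)} = n n x + 36 = n^{2} x + 36 = x n^{2} + 36 = 36 + x n^{2}$)
$2 h{\left(I{\left(1 \right)},-5 \right)} \left(-6\right) = 2 \left(36 - 5 \cdot 1^{2}\right) \left(-6\right) = 2 \left(36 - 5\right) \left(-6\right) = 2 \cdot 31 \left(-6\right) = 62 \left(-6\right) = -372$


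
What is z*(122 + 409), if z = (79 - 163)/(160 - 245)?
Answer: 44604/85 ≈ 524.75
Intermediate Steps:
z = 84/85 (z = -84/(-85) = -84*(-1/85) = 84/85 ≈ 0.98824)
z*(122 + 409) = 84*(122 + 409)/85 = (84/85)*531 = 44604/85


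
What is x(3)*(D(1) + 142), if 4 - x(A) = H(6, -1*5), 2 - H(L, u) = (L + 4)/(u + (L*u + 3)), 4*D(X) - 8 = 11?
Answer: 15849/64 ≈ 247.64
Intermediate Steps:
D(X) = 19/4 (D(X) = 2 + (¼)*11 = 2 + 11/4 = 19/4)
H(L, u) = 2 - (4 + L)/(3 + u + L*u) (H(L, u) = 2 - (L + 4)/(u + (L*u + 3)) = 2 - (4 + L)/(u + (3 + L*u)) = 2 - (4 + L)/(3 + u + L*u))
x(A) = 27/16 (x(A) = 4 - (2 - 1*6 + 2*(-1*5) + 2*6*(-1*5))/(3 - 1*5 + 6*(-1*5)) = 4 - (2 - 6 + 2*(-5) + 2*6*(-5))/(3 - 5 + 6*(-5)) = 4 - (2 - 6 - 10 - 60)/(3 - 5 - 30) = 4 - (-74)/(-32) = 4 - (-1)*(-74)/32 = 4 - 1*37/16 = 4 - 37/16 = 27/16)
x(3)*(D(1) + 142) = 27*(19/4 + 142)/16 = (27/16)*(587/4) = 15849/64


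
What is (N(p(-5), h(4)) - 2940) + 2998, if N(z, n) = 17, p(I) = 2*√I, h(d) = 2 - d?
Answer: 75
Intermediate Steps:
(N(p(-5), h(4)) - 2940) + 2998 = (17 - 2940) + 2998 = -2923 + 2998 = 75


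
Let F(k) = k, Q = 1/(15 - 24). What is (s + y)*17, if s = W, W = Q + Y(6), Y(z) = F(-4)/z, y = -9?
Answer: -1496/9 ≈ -166.22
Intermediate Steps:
Q = -⅑ (Q = 1/(-9) = -⅑ ≈ -0.11111)
Y(z) = -4/z
W = -7/9 (W = -⅑ - 4/6 = -⅑ - 4*⅙ = -⅑ - ⅔ = -7/9 ≈ -0.77778)
s = -7/9 ≈ -0.77778
(s + y)*17 = (-7/9 - 9)*17 = -88/9*17 = -1496/9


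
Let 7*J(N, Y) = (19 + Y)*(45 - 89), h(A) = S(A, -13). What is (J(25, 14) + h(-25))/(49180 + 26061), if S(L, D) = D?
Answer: -1543/526687 ≈ -0.0029296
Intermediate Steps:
h(A) = -13
J(N, Y) = -836/7 - 44*Y/7 (J(N, Y) = ((19 + Y)*(45 - 89))/7 = ((19 + Y)*(-44))/7 = (-836 - 44*Y)/7 = -836/7 - 44*Y/7)
(J(25, 14) + h(-25))/(49180 + 26061) = ((-836/7 - 44/7*14) - 13)/(49180 + 26061) = ((-836/7 - 88) - 13)/75241 = (-1452/7 - 13)*(1/75241) = -1543/7*1/75241 = -1543/526687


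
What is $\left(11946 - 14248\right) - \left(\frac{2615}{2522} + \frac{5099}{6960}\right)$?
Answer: $- \frac{20219171159}{8776560} \approx -2303.8$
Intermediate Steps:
$\left(11946 - 14248\right) - \left(\frac{2615}{2522} + \frac{5099}{6960}\right) = -2302 - \left(2615 \cdot \frac{1}{2522} + 5099 \cdot \frac{1}{6960}\right) = -2302 - \left(\frac{2615}{2522} + \frac{5099}{6960}\right) = -2302 - \frac{15530039}{8776560} = - \frac{20219171159}{8776560}$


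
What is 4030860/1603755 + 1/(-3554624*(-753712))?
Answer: 719955334670635429/286448045269380096 ≈ 2.5134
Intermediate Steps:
4030860/1603755 + 1/(-3554624*(-753712)) = 4030860*(1/1603755) - 1/3554624*(-1/753712) = 268724/106917 + 1/2679162764288 = 719955334670635429/286448045269380096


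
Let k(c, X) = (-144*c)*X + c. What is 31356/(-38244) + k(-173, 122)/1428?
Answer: 9681851653/4551036 ≈ 2127.4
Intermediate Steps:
k(c, X) = c - 144*X*c (k(c, X) = -144*X*c + c = c - 144*X*c)
31356/(-38244) + k(-173, 122)/1428 = 31356/(-38244) - 173*(1 - 144*122)/1428 = 31356*(-1/38244) - 173*(1 - 17568)*(1/1428) = -2613/3187 - 173*(-17567)*(1/1428) = -2613/3187 + 3039091*(1/1428) = -2613/3187 + 3039091/1428 = 9681851653/4551036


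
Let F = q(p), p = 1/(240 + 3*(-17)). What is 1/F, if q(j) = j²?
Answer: 35721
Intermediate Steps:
p = 1/189 (p = 1/(240 - 51) = 1/189 ≈ 0.0052910)
F = 1/35721 (F = (1/189)² = 1/35721 ≈ 2.7995e-5)
1/F = 1/(1/35721) = 35721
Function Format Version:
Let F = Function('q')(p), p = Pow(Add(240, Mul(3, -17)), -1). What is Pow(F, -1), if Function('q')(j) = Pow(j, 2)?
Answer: 35721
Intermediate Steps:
p = Rational(1, 189) (p = Pow(Add(240, -51), -1) = Pow(189, -1) = Rational(1, 189) ≈ 0.0052910)
F = Rational(1, 35721) (F = Pow(Rational(1, 189), 2) = Rational(1, 35721) ≈ 2.7995e-5)
Pow(F, -1) = Pow(Rational(1, 35721), -1) = 35721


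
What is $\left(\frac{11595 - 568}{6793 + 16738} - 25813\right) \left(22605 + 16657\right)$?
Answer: $- \frac{23847529769112}{23531} \approx -1.0135 \cdot 10^{9}$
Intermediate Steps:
$\left(\frac{11595 - 568}{6793 + 16738} - 25813\right) \left(22605 + 16657\right) = \left(\frac{11027}{23531} - 25813\right) 39262 = \left(- \frac{607394676}{23531}\right) 39262 = - \frac{23847529769112}{23531}$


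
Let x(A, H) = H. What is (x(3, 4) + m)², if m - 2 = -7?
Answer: 1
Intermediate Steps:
m = -5 (m = 2 - 7 = -5)
(x(3, 4) + m)² = (4 - 5)² = (-1)² = 1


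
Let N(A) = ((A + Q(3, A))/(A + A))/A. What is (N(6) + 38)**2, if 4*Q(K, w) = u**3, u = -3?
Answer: 13300609/9216 ≈ 1443.2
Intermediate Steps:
Q(K, w) = -27/4 (Q(K, w) = (1/4)*(-3)**3 = (1/4)*(-27) = -27/4)
N(A) = (-27/4 + A)/(2*A**2) (N(A) = ((A - 27/4)/(A + A))/A = ((-27/4 + A)/((2*A)))/A = ((-27/4 + A)*(1/(2*A)))/A = ((-27/4 + A)/(2*A))/A = (-27/4 + A)/(2*A**2))
(N(6) + 38)**2 = ((1/8)*(-27 + 4*6)/6**2 + 38)**2 = ((1/8)*(1/36)*(-27 + 24) + 38)**2 = ((1/8)*(1/36)*(-3) + 38)**2 = (-1/96 + 38)**2 = (3647/96)**2 = 13300609/9216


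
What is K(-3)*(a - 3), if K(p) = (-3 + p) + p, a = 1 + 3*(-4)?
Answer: 126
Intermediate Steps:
a = -11 (a = 1 - 12 = -11)
K(p) = -3 + 2*p
K(-3)*(a - 3) = (-3 + 2*(-3))*(-11 - 3) = (-3 - 6)*(-14) = -9*(-14) = 126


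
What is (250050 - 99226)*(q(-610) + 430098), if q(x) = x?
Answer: 64777098112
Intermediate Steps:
(250050 - 99226)*(q(-610) + 430098) = (250050 - 99226)*(-610 + 430098) = 150824*429488 = 64777098112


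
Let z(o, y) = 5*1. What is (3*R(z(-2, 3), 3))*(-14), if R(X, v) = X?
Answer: -210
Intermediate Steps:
z(o, y) = 5
(3*R(z(-2, 3), 3))*(-14) = (3*5)*(-14) = 15*(-14) = -210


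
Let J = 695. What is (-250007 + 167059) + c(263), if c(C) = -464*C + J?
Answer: -204285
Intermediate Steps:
c(C) = 695 - 464*C (c(C) = -464*C + 695 = 695 - 464*C)
(-250007 + 167059) + c(263) = (-250007 + 167059) + (695 - 464*263) = -82948 + (695 - 122032) = -82948 - 121337 = -204285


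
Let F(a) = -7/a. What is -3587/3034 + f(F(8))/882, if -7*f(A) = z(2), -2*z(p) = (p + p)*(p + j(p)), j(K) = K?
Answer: -11060933/9365958 ≈ -1.1810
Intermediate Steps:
z(p) = -2*p**2 (z(p) = -(p + p)*(p + p)/2 = -2*p*2*p/2 = -2*p**2)
f(A) = 8/7 (f(A) = -(-2)*2**2/7 = -(-2)*4/7 = -1/7*(-8) = 8/7)
-3587/3034 + f(F(8))/882 = -3587/3034 + (8/7)/882 = -3587*1/3034 + (8/7)*(1/882) = -3587/3034 + 4/3087 = -11060933/9365958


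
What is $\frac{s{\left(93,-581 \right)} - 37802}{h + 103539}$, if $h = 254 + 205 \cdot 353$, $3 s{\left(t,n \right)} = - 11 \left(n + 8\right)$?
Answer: $- \frac{35701}{176158} \approx -0.20266$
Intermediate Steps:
$s{\left(t,n \right)} = - \frac{88}{3} - \frac{11 n}{3}$ ($s{\left(t,n \right)} = \frac{\left(-11\right) \left(n + 8\right)}{3} = \frac{\left(-11\right) \left(8 + n\right)}{3} = \frac{-88 - 11 n}{3} = - \frac{88}{3} - \frac{11 n}{3}$)
$h = 72619$ ($h = 254 + 72365 = 72619$)
$\frac{s{\left(93,-581 \right)} - 37802}{h + 103539} = \frac{\left(- \frac{88}{3} - - \frac{6391}{3}\right) - 37802}{72619 + 103539} = \frac{\left(- \frac{88}{3} + \frac{6391}{3}\right) - 37802}{176158} = \left(2101 - 37802\right) \frac{1}{176158} = \left(-35701\right) \frac{1}{176158} = - \frac{35701}{176158}$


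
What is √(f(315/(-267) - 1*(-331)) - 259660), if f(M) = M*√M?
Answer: √(-2056766860 + 29354*√2612506)/89 ≈ 503.66*I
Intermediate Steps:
f(M) = M^(3/2)
√(f(315/(-267) - 1*(-331)) - 259660) = √((315/(-267) - 1*(-331))^(3/2) - 259660) = √((315*(-1/267) + 331)^(3/2) - 259660) = √((-105/89 + 331)^(3/2) - 259660) = √((29354/89)^(3/2) - 259660) = √(29354*√2612506/7921 - 259660) = √(-259660 + 29354*√2612506/7921)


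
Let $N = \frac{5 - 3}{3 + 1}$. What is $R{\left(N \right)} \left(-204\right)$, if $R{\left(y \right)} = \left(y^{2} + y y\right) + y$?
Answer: $-204$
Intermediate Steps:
$N = \frac{1}{2}$ ($N = \frac{2}{4} = 2 \cdot \frac{1}{4} = \frac{1}{2} \approx 0.5$)
$R{\left(y \right)} = y + 2 y^{2}$ ($R{\left(y \right)} = \left(y^{2} + y^{2}\right) + y = 2 y^{2} + y = y + 2 y^{2}$)
$R{\left(N \right)} \left(-204\right) = \frac{1 + 2 \cdot \frac{1}{2}}{2} \left(-204\right) = \frac{1 + 1}{2} \left(-204\right) = \frac{1}{2} \cdot 2 \left(-204\right) = 1 \left(-204\right) = -204$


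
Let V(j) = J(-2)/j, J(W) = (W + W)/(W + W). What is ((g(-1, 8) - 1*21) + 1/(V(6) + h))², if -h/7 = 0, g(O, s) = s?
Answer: 49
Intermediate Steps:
J(W) = 1 (J(W) = (2*W)/((2*W)) = (2*W)*(1/(2*W)) = 1)
V(j) = 1/j
h = 0 (h = -7*0 = 0)
((g(-1, 8) - 1*21) + 1/(V(6) + h))² = ((8 - 1*21) + 1/(1/6 + 0))² = ((8 - 21) + 1/(⅙ + 0))² = (-13 + 1/(⅙))² = (-13 + 6)² = (-7)² = 49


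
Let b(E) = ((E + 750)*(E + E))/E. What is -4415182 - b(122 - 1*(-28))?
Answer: -4416982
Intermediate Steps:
b(E) = 1500 + 2*E (b(E) = ((750 + E)*(2*E))/E = (2*E*(750 + E))/E = 1500 + 2*E)
-4415182 - b(122 - 1*(-28)) = -4415182 - (1500 + 2*(122 - 1*(-28))) = -4415182 - (1500 + 2*(122 + 28)) = -4415182 - (1500 + 2*150) = -4415182 - (1500 + 300) = -4415182 - 1*1800 = -4415182 - 1800 = -4416982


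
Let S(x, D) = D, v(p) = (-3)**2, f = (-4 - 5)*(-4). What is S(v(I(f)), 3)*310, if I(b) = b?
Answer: 930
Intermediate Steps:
f = 36 (f = -9*(-4) = 36)
v(p) = 9
S(v(I(f)), 3)*310 = 3*310 = 930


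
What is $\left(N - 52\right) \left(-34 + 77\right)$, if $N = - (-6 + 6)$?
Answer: $-2236$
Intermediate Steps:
$N = 0$ ($N = \left(-1\right) 0 = 0$)
$\left(N - 52\right) \left(-34 + 77\right) = \left(0 - 52\right) \left(-34 + 77\right) = \left(-52\right) 43 = -2236$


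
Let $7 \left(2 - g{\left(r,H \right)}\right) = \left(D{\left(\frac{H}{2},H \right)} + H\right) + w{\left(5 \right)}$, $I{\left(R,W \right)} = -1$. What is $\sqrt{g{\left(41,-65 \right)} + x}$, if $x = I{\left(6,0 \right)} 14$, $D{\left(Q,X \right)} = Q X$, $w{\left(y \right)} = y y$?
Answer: $\frac{i \sqrt{60382}}{14} \approx 17.552 i$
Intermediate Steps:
$w{\left(y \right)} = y^{2}$
$x = -14$ ($x = \left(-1\right) 14 = -14$)
$g{\left(r,H \right)} = - \frac{11}{7} - \frac{H}{7} - \frac{H^{2}}{14}$ ($g{\left(r,H \right)} = 2 - \frac{\left(\frac{H}{2} H + H\right) + 5^{2}}{7} = 2 - \frac{\left(H \frac{1}{2} H + H\right) + 25}{7} = 2 - \frac{\left(\frac{H}{2} H + H\right) + 25}{7} = 2 - \frac{\left(\frac{H^{2}}{2} + H\right) + 25}{7} = 2 - \frac{\left(H + \frac{H^{2}}{2}\right) + 25}{7} = 2 - \frac{25 + H + \frac{H^{2}}{2}}{7} = 2 - \left(\frac{25}{7} + \frac{H}{7} + \frac{H^{2}}{14}\right) = - \frac{11}{7} - \frac{H}{7} - \frac{H^{2}}{14}$)
$\sqrt{g{\left(41,-65 \right)} + x} = \sqrt{\left(- \frac{11}{7} - - \frac{65}{7} - \frac{\left(-65\right)^{2}}{14}\right) - 14} = \sqrt{\left(- \frac{11}{7} + \frac{65}{7} - \frac{4225}{14}\right) - 14} = \sqrt{- \frac{4117}{14} - 14} = \sqrt{- \frac{4313}{14}} = \frac{i \sqrt{60382}}{14}$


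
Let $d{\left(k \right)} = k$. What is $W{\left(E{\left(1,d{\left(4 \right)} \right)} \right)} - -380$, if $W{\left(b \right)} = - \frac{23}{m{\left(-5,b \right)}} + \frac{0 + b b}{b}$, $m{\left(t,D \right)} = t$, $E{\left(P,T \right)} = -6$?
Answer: $\frac{1893}{5} \approx 378.6$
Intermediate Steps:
$W{\left(b \right)} = \frac{23}{5} + b$ ($W{\left(b \right)} = - \frac{23}{-5} + \frac{0 + b b}{b} = \left(-23\right) \left(- \frac{1}{5}\right) + \frac{0 + b^{2}}{b} = \frac{23}{5} + \frac{b^{2}}{b} = \frac{23}{5} + b$)
$W{\left(E{\left(1,d{\left(4 \right)} \right)} \right)} - -380 = \left(\frac{23}{5} - 6\right) - -380 = - \frac{7}{5} + 380 = \frac{1893}{5}$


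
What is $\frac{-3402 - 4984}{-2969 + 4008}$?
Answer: $- \frac{8386}{1039} \approx -8.0712$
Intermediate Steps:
$\frac{-3402 - 4984}{-2969 + 4008} = - \frac{8386}{1039}$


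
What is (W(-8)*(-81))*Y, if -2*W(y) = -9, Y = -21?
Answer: 15309/2 ≈ 7654.5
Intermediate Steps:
W(y) = 9/2 (W(y) = -½*(-9) = 9/2)
(W(-8)*(-81))*Y = ((9/2)*(-81))*(-21) = -729/2*(-21) = 15309/2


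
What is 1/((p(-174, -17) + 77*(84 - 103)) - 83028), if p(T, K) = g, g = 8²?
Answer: -1/84427 ≈ -1.1845e-5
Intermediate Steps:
g = 64
p(T, K) = 64
1/((p(-174, -17) + 77*(84 - 103)) - 83028) = 1/((64 + 77*(84 - 103)) - 83028) = 1/((64 + 77*(-19)) - 83028) = 1/((64 - 1463) - 83028) = 1/(-1399 - 83028) = 1/(-84427) = -1/84427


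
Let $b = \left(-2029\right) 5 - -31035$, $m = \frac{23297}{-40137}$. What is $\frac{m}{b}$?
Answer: $- \frac{23297}{838461930} \approx -2.7785 \cdot 10^{-5}$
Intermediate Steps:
$m = - \frac{23297}{40137}$ ($m = 23297 \left(- \frac{1}{40137}\right) = - \frac{23297}{40137} \approx -0.58044$)
$b = 20890$ ($b = -10145 + 31035 = 20890$)
$\frac{m}{b} = - \frac{23297}{40137 \cdot 20890} = \left(- \frac{23297}{40137}\right) \frac{1}{20890} = - \frac{23297}{838461930}$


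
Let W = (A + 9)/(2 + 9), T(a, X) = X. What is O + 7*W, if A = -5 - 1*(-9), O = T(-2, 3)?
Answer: 124/11 ≈ 11.273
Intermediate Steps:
O = 3
A = 4 (A = -5 + 9 = 4)
W = 13/11 (W = (4 + 9)/(2 + 9) = 13/11 ≈ 1.1818)
O + 7*W = 3 + 7*(13/11) = 3 + 91/11 = 124/11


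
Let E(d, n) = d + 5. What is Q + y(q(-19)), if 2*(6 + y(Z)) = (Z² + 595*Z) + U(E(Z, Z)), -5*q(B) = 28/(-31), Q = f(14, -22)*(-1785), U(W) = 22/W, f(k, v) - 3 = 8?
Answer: -34348870384/1753825 ≈ -19585.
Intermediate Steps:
f(k, v) = 11 (f(k, v) = 3 + 8 = 11)
E(d, n) = 5 + d
Q = -19635 (Q = 11*(-1785) = -19635)
q(B) = 28/155 (q(B) = -28/(5*(-31)) = -28*(-1)/(5*31) = -⅕*(-28/31) = 28/155)
y(Z) = -6 + Z²/2 + 11/(5 + Z) + 595*Z/2 (y(Z) = -6 + ((Z² + 595*Z) + 22/(5 + Z))/2 = -6 + (Z² + 22/(5 + Z) + 595*Z)/2 = -6 + (Z²/2 + 11/(5 + Z) + 595*Z/2) = -6 + Z²/2 + 11/(5 + Z) + 595*Z/2)
Q + y(q(-19)) = -19635 + (22 + (5 + 28/155)*(-12 + (28/155)² + 595*(28/155)))/(2*(5 + 28/155)) = -19635 + (22 + 803*(-12 + 784/24025 + 3332/31)/155)/(2*(803/155)) = -19635 + (½)*(155/803)*(22 + (803/155)*(2294784/24025)) = -19635 + (½)*(155/803)*(22 + 1842711552/3723875) = -19635 + (½)*(155/803)*(1924636802/3723875) = -19635 + 87483491/1753825 = -34348870384/1753825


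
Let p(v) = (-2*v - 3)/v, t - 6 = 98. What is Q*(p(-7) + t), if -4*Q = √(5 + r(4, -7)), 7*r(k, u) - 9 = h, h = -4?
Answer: -717*√70/98 ≈ -61.213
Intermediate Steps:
t = 104 (t = 6 + 98 = 104)
p(v) = (-3 - 2*v)/v
r(k, u) = 5/7 (r(k, u) = 9/7 + (⅐)*(-4) = 9/7 - 4/7 = 5/7)
Q = -√70/14 (Q = -√(5 + 5/7)/4 = -√70/14 ≈ -0.59761)
Q*(p(-7) + t) = (-√70/14)*((-2 - 3/(-7)) + 104) = (-√70/14)*((-2 - 3*(-⅐)) + 104) = (-√70/14)*((-2 + 3/7) + 104) = (-√70/14)*(-11/7 + 104) = -√70/14*(717/7) = -717*√70/98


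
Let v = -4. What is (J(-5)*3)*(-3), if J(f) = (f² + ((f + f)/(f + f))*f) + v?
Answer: -144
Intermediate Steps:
J(f) = -4 + f + f² (J(f) = (f² + ((f + f)/(f + f))*f) - 4 = (f² + ((2*f)/((2*f)))*f) - 4 = (f² + ((2*f)*(1/(2*f)))*f) - 4 = (f² + 1*f) - 4 = (f² + f) - 4 = (f + f²) - 4 = -4 + f + f²)
(J(-5)*3)*(-3) = ((-4 - 5 + (-5)²)*3)*(-3) = ((-4 - 5 + 25)*3)*(-3) = (16*3)*(-3) = 48*(-3) = -144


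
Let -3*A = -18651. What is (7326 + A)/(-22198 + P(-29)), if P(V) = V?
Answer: -13543/22227 ≈ -0.60930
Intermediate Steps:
A = 6217 (A = -1/3*(-18651) = 6217)
(7326 + A)/(-22198 + P(-29)) = (7326 + 6217)/(-22198 - 29) = 13543/(-22227) = 13543*(-1/22227) = -13543/22227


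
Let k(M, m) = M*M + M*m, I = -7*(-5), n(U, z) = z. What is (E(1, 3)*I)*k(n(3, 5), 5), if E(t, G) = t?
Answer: 1750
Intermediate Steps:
I = 35
k(M, m) = M² + M*m
(E(1, 3)*I)*k(n(3, 5), 5) = (1*35)*(5*(5 + 5)) = 35*(5*10) = 35*50 = 1750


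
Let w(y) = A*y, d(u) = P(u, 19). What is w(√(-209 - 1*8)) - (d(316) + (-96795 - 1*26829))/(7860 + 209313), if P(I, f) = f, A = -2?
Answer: 123605/217173 - 2*I*√217 ≈ 0.56915 - 29.462*I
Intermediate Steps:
d(u) = 19
w(y) = -2*y
w(√(-209 - 1*8)) - (d(316) + (-96795 - 1*26829))/(7860 + 209313) = -2*√(-209 - 1*8) - (19 + (-96795 - 1*26829))/(7860 + 209313) = -2*√(-209 - 8) - (19 + (-96795 - 26829))/217173 = -2*I*√217 - (19 - 123624)/217173 = -2*I*√217 - (-123605)/217173 = -2*I*√217 - 1*(-123605/217173) = -2*I*√217 + 123605/217173 = 123605/217173 - 2*I*√217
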